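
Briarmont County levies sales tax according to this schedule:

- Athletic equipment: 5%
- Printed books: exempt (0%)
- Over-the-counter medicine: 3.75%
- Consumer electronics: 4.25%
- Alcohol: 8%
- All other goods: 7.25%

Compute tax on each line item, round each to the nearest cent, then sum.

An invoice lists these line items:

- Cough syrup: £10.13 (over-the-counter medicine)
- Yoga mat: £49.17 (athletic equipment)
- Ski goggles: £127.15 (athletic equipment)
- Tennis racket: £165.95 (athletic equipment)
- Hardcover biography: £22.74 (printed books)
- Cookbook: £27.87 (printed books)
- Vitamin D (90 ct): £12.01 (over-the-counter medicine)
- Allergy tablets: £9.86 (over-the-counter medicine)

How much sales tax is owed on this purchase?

Cough syrup £10.13: over-the-counter medicine → 3.75% → £0.38
Yoga mat £49.17: athletic equipment → 5% → £2.46
Ski goggles £127.15: athletic equipment → 5% → £6.36
Tennis racket £165.95: athletic equipment → 5% → £8.30
Hardcover biography £22.74: printed books → 0% → £0.00
Cookbook £27.87: printed books → 0% → £0.00
Vitamin D (90 ct) £12.01: over-the-counter medicine → 3.75% → £0.45
Allergy tablets £9.86: over-the-counter medicine → 3.75% → £0.37
Total tax = £0.38 + £2.46 + £6.36 + £8.30 + £0.45 + £0.37 = £18.32

£18.32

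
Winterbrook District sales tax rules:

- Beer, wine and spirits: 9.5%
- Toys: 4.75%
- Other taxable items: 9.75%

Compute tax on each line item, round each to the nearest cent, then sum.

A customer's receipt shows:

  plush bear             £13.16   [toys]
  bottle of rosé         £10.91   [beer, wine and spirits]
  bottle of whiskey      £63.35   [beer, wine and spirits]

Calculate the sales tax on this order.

Plush bear £13.16: toys → 4.75% → £0.63
Bottle of rosé £10.91: beer, wine and spirits → 9.5% → £1.04
Bottle of whiskey £63.35: beer, wine and spirits → 9.5% → £6.02
Total tax = £0.63 + £1.04 + £6.02 = £7.69

£7.69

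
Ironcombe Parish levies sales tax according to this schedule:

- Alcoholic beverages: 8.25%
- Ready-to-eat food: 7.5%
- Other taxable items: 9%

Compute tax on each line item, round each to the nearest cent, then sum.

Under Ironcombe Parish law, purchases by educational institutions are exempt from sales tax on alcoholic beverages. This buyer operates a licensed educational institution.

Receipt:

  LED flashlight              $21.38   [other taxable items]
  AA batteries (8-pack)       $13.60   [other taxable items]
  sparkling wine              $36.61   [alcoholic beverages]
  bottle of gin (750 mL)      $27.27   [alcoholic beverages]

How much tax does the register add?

LED flashlight $21.38: other taxable items → 9% → $1.92
AA batteries (8-pack) $13.60: other taxable items → 9% → $1.22
Sparkling wine $36.61: alcoholic beverages, buyer-exempt → 0% → $0.00
Bottle of gin (750 mL) $27.27: alcoholic beverages, buyer-exempt → 0% → $0.00
Total tax = $1.92 + $1.22 = $3.14

$3.14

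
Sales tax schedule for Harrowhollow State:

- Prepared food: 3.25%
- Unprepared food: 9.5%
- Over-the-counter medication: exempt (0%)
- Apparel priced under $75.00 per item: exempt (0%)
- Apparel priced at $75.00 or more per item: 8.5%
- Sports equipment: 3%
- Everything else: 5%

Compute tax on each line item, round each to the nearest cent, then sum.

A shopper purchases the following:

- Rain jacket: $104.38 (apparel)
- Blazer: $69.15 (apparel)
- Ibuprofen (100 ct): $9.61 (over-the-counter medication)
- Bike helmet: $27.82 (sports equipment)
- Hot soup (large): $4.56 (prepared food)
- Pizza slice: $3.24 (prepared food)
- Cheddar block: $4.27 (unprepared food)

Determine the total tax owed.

$10.37

Rain jacket $104.38: apparel, $75.00 or more → 8.5% → $8.87
Blazer $69.15: apparel, under $75.00 → 0% → $0.00
Ibuprofen (100 ct) $9.61: over-the-counter medication → 0% → $0.00
Bike helmet $27.82: sports equipment → 3% → $0.83
Hot soup (large) $4.56: prepared food → 3.25% → $0.15
Pizza slice $3.24: prepared food → 3.25% → $0.11
Cheddar block $4.27: unprepared food → 9.5% → $0.41
Total tax = $8.87 + $0.83 + $0.15 + $0.11 + $0.41 = $10.37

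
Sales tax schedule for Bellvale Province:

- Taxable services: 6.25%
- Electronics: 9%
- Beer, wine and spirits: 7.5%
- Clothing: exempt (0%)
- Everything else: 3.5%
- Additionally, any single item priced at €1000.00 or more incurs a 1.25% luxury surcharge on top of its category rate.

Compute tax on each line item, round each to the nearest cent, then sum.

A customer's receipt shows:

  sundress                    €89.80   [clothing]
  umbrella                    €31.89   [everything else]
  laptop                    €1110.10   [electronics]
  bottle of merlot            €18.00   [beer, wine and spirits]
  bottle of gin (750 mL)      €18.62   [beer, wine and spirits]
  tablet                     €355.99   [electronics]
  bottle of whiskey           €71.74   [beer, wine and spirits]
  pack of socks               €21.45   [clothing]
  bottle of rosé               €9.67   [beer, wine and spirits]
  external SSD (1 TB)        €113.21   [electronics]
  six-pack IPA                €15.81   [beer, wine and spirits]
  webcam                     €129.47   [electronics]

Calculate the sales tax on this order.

Sundress €89.80: clothing → 0% → €0.00
Umbrella €31.89: everything else → 3.5% → €1.12
Laptop €1110.10: electronics → 9% + 1.25% surcharge = 10.25% → €113.79
Bottle of merlot €18.00: beer, wine and spirits → 7.5% → €1.35
Bottle of gin (750 mL) €18.62: beer, wine and spirits → 7.5% → €1.40
Tablet €355.99: electronics → 9% → €32.04
Bottle of whiskey €71.74: beer, wine and spirits → 7.5% → €5.38
Pack of socks €21.45: clothing → 0% → €0.00
Bottle of rosé €9.67: beer, wine and spirits → 7.5% → €0.73
External SSD (1 TB) €113.21: electronics → 9% → €10.19
Six-pack IPA €15.81: beer, wine and spirits → 7.5% → €1.19
Webcam €129.47: electronics → 9% → €11.65
Total tax = €1.12 + €113.79 + €1.35 + €1.40 + €32.04 + €5.38 + €0.73 + €10.19 + €1.19 + €11.65 = €178.84

€178.84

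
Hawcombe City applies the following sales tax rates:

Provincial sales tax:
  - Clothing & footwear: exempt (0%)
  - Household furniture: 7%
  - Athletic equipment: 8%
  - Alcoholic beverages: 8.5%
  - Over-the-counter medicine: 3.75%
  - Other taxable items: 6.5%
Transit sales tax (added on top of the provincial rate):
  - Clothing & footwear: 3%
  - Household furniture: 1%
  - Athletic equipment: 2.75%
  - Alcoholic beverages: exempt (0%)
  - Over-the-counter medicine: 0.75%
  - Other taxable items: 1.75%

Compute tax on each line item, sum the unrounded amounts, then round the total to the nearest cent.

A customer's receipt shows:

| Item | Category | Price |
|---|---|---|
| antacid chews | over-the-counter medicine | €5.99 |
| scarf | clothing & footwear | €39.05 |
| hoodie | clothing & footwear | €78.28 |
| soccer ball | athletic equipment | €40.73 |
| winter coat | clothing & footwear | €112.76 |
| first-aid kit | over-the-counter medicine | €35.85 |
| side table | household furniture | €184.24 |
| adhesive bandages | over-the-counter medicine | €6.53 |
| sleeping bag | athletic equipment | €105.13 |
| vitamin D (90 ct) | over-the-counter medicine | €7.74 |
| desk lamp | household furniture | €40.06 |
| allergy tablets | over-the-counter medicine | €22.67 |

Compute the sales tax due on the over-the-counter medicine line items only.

€3.55

Antacid chews €5.99: over-the-counter medicine → 3.75% + 0.75% transit = 4.5% → €0.26955
First-aid kit €35.85: over-the-counter medicine → 3.75% + 0.75% transit = 4.5% → €1.61325
Adhesive bandages €6.53: over-the-counter medicine → 3.75% + 0.75% transit = 4.5% → €0.29385
Vitamin D (90 ct) €7.74: over-the-counter medicine → 3.75% + 0.75% transit = 4.5% → €0.3483
Allergy tablets €22.67: over-the-counter medicine → 3.75% + 0.75% transit = 4.5% → €1.02015
Tax on over-the-counter medicine: unrounded sum = €3.5451 → €3.55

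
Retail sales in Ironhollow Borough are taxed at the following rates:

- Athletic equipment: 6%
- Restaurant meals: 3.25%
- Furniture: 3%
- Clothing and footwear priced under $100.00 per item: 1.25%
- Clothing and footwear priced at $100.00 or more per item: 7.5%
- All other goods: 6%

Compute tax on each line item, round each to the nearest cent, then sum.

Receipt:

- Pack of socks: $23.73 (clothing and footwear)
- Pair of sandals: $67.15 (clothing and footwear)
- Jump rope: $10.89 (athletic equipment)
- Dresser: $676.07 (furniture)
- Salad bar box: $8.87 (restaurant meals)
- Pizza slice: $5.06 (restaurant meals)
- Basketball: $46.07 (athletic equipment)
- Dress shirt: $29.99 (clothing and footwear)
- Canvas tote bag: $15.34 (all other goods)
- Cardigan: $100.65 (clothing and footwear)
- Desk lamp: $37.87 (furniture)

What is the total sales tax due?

Pack of socks $23.73: clothing and footwear, under $100.00 → 1.25% → $0.30
Pair of sandals $67.15: clothing and footwear, under $100.00 → 1.25% → $0.84
Jump rope $10.89: athletic equipment → 6% → $0.65
Dresser $676.07: furniture → 3% → $20.28
Salad bar box $8.87: restaurant meals → 3.25% → $0.29
Pizza slice $5.06: restaurant meals → 3.25% → $0.16
Basketball $46.07: athletic equipment → 6% → $2.76
Dress shirt $29.99: clothing and footwear, under $100.00 → 1.25% → $0.37
Canvas tote bag $15.34: all other goods → 6% → $0.92
Cardigan $100.65: clothing and footwear, $100.00 or more → 7.5% → $7.55
Desk lamp $37.87: furniture → 3% → $1.14
Total tax = $0.30 + $0.84 + $0.65 + $20.28 + $0.29 + $0.16 + $2.76 + $0.37 + $0.92 + $7.55 + $1.14 = $35.26

$35.26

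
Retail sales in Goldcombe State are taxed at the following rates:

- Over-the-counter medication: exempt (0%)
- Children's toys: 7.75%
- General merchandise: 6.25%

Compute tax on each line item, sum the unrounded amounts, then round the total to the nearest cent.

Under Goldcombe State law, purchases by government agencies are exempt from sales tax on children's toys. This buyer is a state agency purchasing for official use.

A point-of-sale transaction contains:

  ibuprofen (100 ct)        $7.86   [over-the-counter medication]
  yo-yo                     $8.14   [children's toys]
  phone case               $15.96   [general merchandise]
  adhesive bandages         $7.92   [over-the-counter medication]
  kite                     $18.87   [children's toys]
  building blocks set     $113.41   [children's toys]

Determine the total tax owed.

Ibuprofen (100 ct) $7.86: over-the-counter medication → 0% → $0.00
Yo-yo $8.14: children's toys, buyer-exempt → 0% → $0.00
Phone case $15.96: general merchandise → 6.25% → $0.9975
Adhesive bandages $7.92: over-the-counter medication → 0% → $0.00
Kite $18.87: children's toys, buyer-exempt → 0% → $0.00
Building blocks set $113.41: children's toys, buyer-exempt → 0% → $0.00
Unrounded tax sum = $0.9975 → $1.00

$1.00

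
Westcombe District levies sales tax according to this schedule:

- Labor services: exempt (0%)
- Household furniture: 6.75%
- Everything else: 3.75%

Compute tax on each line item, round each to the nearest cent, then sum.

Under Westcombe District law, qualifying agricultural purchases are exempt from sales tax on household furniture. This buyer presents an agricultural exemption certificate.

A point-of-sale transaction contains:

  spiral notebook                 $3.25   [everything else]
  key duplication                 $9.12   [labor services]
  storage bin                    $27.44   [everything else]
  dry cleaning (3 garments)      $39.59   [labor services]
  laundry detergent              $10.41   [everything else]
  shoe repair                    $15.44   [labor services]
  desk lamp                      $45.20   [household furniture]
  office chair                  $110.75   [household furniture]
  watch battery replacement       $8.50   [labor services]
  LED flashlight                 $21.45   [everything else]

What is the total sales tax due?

Spiral notebook $3.25: everything else → 3.75% → $0.12
Key duplication $9.12: labor services → 0% → $0.00
Storage bin $27.44: everything else → 3.75% → $1.03
Dry cleaning (3 garments) $39.59: labor services → 0% → $0.00
Laundry detergent $10.41: everything else → 3.75% → $0.39
Shoe repair $15.44: labor services → 0% → $0.00
Desk lamp $45.20: household furniture, buyer-exempt → 0% → $0.00
Office chair $110.75: household furniture, buyer-exempt → 0% → $0.00
Watch battery replacement $8.50: labor services → 0% → $0.00
LED flashlight $21.45: everything else → 3.75% → $0.80
Total tax = $0.12 + $1.03 + $0.39 + $0.80 = $2.34

$2.34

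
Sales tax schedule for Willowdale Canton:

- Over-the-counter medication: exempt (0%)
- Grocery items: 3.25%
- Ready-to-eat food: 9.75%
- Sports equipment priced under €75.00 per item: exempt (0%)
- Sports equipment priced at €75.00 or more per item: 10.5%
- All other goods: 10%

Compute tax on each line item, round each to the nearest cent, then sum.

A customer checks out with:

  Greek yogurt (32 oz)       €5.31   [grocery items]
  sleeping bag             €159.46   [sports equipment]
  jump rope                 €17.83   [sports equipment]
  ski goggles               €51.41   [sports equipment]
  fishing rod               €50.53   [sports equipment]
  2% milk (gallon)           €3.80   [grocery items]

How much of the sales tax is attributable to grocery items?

Greek yogurt (32 oz) €5.31: grocery items → 3.25% → €0.17
2% milk (gallon) €3.80: grocery items → 3.25% → €0.12
Tax on grocery items = €0.17 + €0.12 = €0.29

€0.29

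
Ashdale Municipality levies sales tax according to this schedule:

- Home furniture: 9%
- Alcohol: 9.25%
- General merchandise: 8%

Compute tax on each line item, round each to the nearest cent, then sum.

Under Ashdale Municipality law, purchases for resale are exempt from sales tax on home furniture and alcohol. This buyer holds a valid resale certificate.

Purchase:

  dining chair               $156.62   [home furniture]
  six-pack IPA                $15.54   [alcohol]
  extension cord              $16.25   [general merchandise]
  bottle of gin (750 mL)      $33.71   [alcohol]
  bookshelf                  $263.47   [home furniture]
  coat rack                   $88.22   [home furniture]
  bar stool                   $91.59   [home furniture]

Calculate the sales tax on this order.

$1.30

Dining chair $156.62: home furniture, buyer-exempt → 0% → $0.00
Six-pack IPA $15.54: alcohol, buyer-exempt → 0% → $0.00
Extension cord $16.25: general merchandise → 8% → $1.30
Bottle of gin (750 mL) $33.71: alcohol, buyer-exempt → 0% → $0.00
Bookshelf $263.47: home furniture, buyer-exempt → 0% → $0.00
Coat rack $88.22: home furniture, buyer-exempt → 0% → $0.00
Bar stool $91.59: home furniture, buyer-exempt → 0% → $0.00
Total tax = $1.30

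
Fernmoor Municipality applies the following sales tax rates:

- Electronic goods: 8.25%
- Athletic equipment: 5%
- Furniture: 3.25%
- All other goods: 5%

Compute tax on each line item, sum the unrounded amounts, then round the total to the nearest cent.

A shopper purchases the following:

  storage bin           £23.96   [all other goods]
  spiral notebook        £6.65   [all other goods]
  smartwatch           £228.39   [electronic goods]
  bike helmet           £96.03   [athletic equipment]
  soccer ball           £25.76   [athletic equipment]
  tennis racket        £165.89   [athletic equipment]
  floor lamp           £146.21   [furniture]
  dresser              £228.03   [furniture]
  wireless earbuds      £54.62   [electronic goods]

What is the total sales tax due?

Storage bin £23.96: all other goods → 5% → £1.198
Spiral notebook £6.65: all other goods → 5% → £0.3325
Smartwatch £228.39: electronic goods → 8.25% → £18.842175
Bike helmet £96.03: athletic equipment → 5% → £4.8015
Soccer ball £25.76: athletic equipment → 5% → £1.288
Tennis racket £165.89: athletic equipment → 5% → £8.2945
Floor lamp £146.21: furniture → 3.25% → £4.751825
Dresser £228.03: furniture → 3.25% → £7.410975
Wireless earbuds £54.62: electronic goods → 8.25% → £4.50615
Unrounded tax sum = £51.425625 → £51.43

£51.43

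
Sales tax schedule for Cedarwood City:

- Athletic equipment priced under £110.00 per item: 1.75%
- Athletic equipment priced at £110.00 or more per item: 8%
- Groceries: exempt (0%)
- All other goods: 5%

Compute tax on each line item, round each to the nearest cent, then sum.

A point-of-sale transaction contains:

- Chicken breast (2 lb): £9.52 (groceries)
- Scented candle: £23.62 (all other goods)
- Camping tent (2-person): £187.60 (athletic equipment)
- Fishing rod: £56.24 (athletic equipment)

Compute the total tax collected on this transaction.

£17.17

Chicken breast (2 lb) £9.52: groceries → 0% → £0.00
Scented candle £23.62: all other goods → 5% → £1.18
Camping tent (2-person) £187.60: athletic equipment, £110.00 or more → 8% → £15.01
Fishing rod £56.24: athletic equipment, under £110.00 → 1.75% → £0.98
Total tax = £1.18 + £15.01 + £0.98 = £17.17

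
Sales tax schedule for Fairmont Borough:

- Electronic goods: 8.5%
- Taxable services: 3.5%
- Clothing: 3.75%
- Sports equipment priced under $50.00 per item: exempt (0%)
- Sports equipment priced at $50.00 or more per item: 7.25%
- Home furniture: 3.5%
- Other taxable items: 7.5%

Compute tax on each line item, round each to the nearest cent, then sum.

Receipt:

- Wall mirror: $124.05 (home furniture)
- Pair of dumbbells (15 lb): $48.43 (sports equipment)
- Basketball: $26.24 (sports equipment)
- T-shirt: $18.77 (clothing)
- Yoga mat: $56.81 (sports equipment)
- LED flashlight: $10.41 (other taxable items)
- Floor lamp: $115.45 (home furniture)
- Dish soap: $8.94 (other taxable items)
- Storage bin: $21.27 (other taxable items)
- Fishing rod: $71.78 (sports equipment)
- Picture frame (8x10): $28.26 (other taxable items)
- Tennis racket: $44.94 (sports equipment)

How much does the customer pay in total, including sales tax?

$598.92

Wall mirror $124.05: home furniture → 3.5% → $4.34
Pair of dumbbells (15 lb) $48.43: sports equipment, under $50.00 → 0% → $0.00
Basketball $26.24: sports equipment, under $50.00 → 0% → $0.00
T-shirt $18.77: clothing → 3.75% → $0.70
Yoga mat $56.81: sports equipment, $50.00 or more → 7.25% → $4.12
LED flashlight $10.41: other taxable items → 7.5% → $0.78
Floor lamp $115.45: home furniture → 3.5% → $4.04
Dish soap $8.94: other taxable items → 7.5% → $0.67
Storage bin $21.27: other taxable items → 7.5% → $1.60
Fishing rod $71.78: sports equipment, $50.00 or more → 7.25% → $5.20
Picture frame (8x10) $28.26: other taxable items → 7.5% → $2.12
Tennis racket $44.94: sports equipment, under $50.00 → 0% → $0.00
Subtotal = $575.35; tax = $23.57; total due = $598.92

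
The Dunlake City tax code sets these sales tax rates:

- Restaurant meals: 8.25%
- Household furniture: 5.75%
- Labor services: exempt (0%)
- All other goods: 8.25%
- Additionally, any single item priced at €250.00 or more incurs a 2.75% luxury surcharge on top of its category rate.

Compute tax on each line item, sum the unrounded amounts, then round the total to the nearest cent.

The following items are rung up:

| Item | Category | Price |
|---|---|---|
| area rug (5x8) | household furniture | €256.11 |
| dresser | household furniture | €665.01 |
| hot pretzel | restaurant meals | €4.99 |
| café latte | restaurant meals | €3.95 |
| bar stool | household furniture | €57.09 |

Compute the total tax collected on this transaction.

Area rug (5x8) €256.11: household furniture → 5.75% + 2.75% surcharge = 8.5% → €21.76935
Dresser €665.01: household furniture → 5.75% + 2.75% surcharge = 8.5% → €56.52585
Hot pretzel €4.99: restaurant meals → 8.25% → €0.411675
Café latte €3.95: restaurant meals → 8.25% → €0.325875
Bar stool €57.09: household furniture → 5.75% → €3.282675
Unrounded tax sum = €82.315425 → €82.32

€82.32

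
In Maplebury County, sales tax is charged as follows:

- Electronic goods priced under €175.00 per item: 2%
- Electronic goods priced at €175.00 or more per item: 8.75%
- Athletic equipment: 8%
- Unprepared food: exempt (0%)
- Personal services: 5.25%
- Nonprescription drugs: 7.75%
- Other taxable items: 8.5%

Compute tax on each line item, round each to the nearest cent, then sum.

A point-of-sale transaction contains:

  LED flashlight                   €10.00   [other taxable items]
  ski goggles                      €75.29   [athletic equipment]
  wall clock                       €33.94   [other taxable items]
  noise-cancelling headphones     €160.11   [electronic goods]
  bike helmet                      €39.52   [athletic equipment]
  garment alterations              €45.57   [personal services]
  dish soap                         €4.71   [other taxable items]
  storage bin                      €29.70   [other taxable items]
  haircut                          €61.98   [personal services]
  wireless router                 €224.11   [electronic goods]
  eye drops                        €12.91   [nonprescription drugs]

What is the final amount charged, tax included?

€743.12

LED flashlight €10.00: other taxable items → 8.5% → €0.85
Ski goggles €75.29: athletic equipment → 8% → €6.02
Wall clock €33.94: other taxable items → 8.5% → €2.88
Noise-cancelling headphones €160.11: electronic goods, under €175.00 → 2% → €3.20
Bike helmet €39.52: athletic equipment → 8% → €3.16
Garment alterations €45.57: personal services → 5.25% → €2.39
Dish soap €4.71: other taxable items → 8.5% → €0.40
Storage bin €29.70: other taxable items → 8.5% → €2.52
Haircut €61.98: personal services → 5.25% → €3.25
Wireless router €224.11: electronic goods, €175.00 or more → 8.75% → €19.61
Eye drops €12.91: nonprescription drugs → 7.75% → €1.00
Subtotal = €697.84; tax = €45.28; total due = €743.12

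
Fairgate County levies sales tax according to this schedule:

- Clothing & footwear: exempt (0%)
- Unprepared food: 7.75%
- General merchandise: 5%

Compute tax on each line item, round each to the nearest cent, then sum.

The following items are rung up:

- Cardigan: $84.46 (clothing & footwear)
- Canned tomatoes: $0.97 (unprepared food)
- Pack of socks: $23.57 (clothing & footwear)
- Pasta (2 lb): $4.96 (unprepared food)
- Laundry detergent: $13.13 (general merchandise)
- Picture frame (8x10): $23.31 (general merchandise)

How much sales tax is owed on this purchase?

Cardigan $84.46: clothing & footwear → 0% → $0.00
Canned tomatoes $0.97: unprepared food → 7.75% → $0.08
Pack of socks $23.57: clothing & footwear → 0% → $0.00
Pasta (2 lb) $4.96: unprepared food → 7.75% → $0.38
Laundry detergent $13.13: general merchandise → 5% → $0.66
Picture frame (8x10) $23.31: general merchandise → 5% → $1.17
Total tax = $0.08 + $0.38 + $0.66 + $1.17 = $2.29

$2.29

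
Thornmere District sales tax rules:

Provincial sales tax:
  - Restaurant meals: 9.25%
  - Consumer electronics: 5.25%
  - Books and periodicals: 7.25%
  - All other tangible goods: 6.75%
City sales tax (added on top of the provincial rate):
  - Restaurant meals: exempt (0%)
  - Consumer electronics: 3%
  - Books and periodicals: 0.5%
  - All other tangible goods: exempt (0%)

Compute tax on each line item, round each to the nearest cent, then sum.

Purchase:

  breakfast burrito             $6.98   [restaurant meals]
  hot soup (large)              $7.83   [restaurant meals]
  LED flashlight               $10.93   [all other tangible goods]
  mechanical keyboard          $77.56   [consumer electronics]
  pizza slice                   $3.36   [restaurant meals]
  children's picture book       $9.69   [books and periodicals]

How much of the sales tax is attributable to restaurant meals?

Breakfast burrito $6.98: restaurant meals → 9.25% + 0% city = 9.25% → $0.65
Hot soup (large) $7.83: restaurant meals → 9.25% + 0% city = 9.25% → $0.72
Pizza slice $3.36: restaurant meals → 9.25% + 0% city = 9.25% → $0.31
Tax on restaurant meals = $0.65 + $0.72 + $0.31 = $1.68

$1.68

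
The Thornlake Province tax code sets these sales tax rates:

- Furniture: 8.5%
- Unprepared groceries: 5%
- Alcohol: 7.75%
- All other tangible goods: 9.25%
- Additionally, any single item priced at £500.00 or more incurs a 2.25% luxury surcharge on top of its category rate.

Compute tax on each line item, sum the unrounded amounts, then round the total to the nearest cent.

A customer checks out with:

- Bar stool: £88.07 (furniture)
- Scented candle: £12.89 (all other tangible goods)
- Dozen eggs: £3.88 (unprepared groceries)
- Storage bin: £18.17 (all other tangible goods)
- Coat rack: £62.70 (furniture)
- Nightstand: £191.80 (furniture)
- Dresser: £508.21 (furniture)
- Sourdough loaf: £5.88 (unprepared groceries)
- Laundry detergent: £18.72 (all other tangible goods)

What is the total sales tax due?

£88.84

Bar stool £88.07: furniture → 8.5% → £7.48595
Scented candle £12.89: all other tangible goods → 9.25% → £1.192325
Dozen eggs £3.88: unprepared groceries → 5% → £0.194
Storage bin £18.17: all other tangible goods → 9.25% → £1.680725
Coat rack £62.70: furniture → 8.5% → £5.3295
Nightstand £191.80: furniture → 8.5% → £16.303
Dresser £508.21: furniture → 8.5% + 2.25% surcharge = 10.75% → £54.632575
Sourdough loaf £5.88: unprepared groceries → 5% → £0.294
Laundry detergent £18.72: all other tangible goods → 9.25% → £1.7316
Unrounded tax sum = £88.843675 → £88.84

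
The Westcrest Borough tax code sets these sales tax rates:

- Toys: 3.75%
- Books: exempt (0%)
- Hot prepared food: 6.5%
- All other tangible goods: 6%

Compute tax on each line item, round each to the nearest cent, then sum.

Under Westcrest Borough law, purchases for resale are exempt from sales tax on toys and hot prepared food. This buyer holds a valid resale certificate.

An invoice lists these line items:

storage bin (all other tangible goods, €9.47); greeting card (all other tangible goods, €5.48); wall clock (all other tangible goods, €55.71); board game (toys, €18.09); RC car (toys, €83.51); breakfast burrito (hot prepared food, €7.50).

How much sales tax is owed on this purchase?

€4.24

Storage bin €9.47: all other tangible goods → 6% → €0.57
Greeting card €5.48: all other tangible goods → 6% → €0.33
Wall clock €55.71: all other tangible goods → 6% → €3.34
Board game €18.09: toys, buyer-exempt → 0% → €0.00
RC car €83.51: toys, buyer-exempt → 0% → €0.00
Breakfast burrito €7.50: hot prepared food, buyer-exempt → 0% → €0.00
Total tax = €0.57 + €0.33 + €3.34 = €4.24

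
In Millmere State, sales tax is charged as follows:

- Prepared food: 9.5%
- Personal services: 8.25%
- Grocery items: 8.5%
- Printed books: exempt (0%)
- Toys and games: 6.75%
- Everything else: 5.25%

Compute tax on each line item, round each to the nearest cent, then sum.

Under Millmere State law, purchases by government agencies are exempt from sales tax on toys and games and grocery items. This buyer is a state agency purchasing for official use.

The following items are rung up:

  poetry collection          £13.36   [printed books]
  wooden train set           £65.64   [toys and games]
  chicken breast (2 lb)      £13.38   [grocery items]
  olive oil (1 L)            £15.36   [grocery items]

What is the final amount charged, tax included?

£107.74

Poetry collection £13.36: printed books → 0% → £0.00
Wooden train set £65.64: toys and games, buyer-exempt → 0% → £0.00
Chicken breast (2 lb) £13.38: grocery items, buyer-exempt → 0% → £0.00
Olive oil (1 L) £15.36: grocery items, buyer-exempt → 0% → £0.00
Subtotal = £107.74; tax = £0.00; total due = £107.74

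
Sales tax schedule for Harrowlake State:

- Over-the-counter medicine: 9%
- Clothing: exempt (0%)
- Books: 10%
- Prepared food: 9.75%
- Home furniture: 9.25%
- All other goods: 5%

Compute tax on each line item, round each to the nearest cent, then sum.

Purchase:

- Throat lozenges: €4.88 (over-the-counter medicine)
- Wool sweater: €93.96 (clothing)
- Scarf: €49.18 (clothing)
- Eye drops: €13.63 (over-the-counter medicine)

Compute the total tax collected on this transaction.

Throat lozenges €4.88: over-the-counter medicine → 9% → €0.44
Wool sweater €93.96: clothing → 0% → €0.00
Scarf €49.18: clothing → 0% → €0.00
Eye drops €13.63: over-the-counter medicine → 9% → €1.23
Total tax = €0.44 + €1.23 = €1.67

€1.67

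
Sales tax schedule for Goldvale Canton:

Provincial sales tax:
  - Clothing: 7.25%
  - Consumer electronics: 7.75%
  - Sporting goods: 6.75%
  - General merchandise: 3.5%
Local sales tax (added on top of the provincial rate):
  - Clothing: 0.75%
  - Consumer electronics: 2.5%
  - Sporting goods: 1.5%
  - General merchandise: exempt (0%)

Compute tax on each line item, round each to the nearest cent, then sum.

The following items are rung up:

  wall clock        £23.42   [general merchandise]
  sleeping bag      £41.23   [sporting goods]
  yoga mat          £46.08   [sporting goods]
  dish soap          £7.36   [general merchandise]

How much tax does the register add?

£8.28

Wall clock £23.42: general merchandise → 3.5% + 0% local = 3.5% → £0.82
Sleeping bag £41.23: sporting goods → 6.75% + 1.5% local = 8.25% → £3.40
Yoga mat £46.08: sporting goods → 6.75% + 1.5% local = 8.25% → £3.80
Dish soap £7.36: general merchandise → 3.5% + 0% local = 3.5% → £0.26
Total tax = £0.82 + £3.40 + £3.80 + £0.26 = £8.28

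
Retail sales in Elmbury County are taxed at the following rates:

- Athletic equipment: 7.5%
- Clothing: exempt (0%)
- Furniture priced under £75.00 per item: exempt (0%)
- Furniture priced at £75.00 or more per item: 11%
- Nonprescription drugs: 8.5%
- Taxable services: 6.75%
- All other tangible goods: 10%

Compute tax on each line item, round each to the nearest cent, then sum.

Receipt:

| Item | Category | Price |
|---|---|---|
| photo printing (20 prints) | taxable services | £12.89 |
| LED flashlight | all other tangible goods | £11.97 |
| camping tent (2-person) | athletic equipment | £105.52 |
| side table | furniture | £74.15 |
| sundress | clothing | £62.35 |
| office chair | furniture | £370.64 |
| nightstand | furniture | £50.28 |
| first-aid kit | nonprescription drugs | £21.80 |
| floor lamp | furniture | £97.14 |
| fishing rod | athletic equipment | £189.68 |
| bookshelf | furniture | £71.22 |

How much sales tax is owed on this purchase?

£77.52

Photo printing (20 prints) £12.89: taxable services → 6.75% → £0.87
LED flashlight £11.97: all other tangible goods → 10% → £1.20
Camping tent (2-person) £105.52: athletic equipment → 7.5% → £7.91
Side table £74.15: furniture, under £75.00 → 0% → £0.00
Sundress £62.35: clothing → 0% → £0.00
Office chair £370.64: furniture, £75.00 or more → 11% → £40.77
Nightstand £50.28: furniture, under £75.00 → 0% → £0.00
First-aid kit £21.80: nonprescription drugs → 8.5% → £1.85
Floor lamp £97.14: furniture, £75.00 or more → 11% → £10.69
Fishing rod £189.68: athletic equipment → 7.5% → £14.23
Bookshelf £71.22: furniture, under £75.00 → 0% → £0.00
Total tax = £0.87 + £1.20 + £7.91 + £40.77 + £1.85 + £10.69 + £14.23 = £77.52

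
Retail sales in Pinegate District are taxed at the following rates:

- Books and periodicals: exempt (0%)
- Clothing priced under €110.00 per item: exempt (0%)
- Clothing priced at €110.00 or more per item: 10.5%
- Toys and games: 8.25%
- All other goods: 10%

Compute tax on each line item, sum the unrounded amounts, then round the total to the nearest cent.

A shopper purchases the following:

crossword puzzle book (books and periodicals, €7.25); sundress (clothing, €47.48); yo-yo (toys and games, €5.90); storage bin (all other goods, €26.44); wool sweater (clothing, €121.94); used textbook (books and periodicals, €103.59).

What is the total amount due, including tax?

Crossword puzzle book €7.25: books and periodicals → 0% → €0.00
Sundress €47.48: clothing, under €110.00 → 0% → €0.00
Yo-yo €5.90: toys and games → 8.25% → €0.48675
Storage bin €26.44: all other goods → 10% → €2.644
Wool sweater €121.94: clothing, €110.00 or more → 10.5% → €12.8037
Used textbook €103.59: books and periodicals → 0% → €0.00
Subtotal = €312.60; unrounded tax = €15.93445 → €15.93; total due = €328.53

€328.53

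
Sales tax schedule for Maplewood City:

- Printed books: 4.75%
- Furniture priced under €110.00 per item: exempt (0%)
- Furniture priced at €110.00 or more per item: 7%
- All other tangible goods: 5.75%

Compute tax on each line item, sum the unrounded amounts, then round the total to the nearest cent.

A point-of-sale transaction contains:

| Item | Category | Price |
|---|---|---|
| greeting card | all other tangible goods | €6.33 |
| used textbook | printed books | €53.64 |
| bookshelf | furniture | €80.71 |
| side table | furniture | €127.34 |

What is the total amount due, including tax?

€279.85

Greeting card €6.33: all other tangible goods → 5.75% → €0.363975
Used textbook €53.64: printed books → 4.75% → €2.5479
Bookshelf €80.71: furniture, under €110.00 → 0% → €0.00
Side table €127.34: furniture, €110.00 or more → 7% → €8.9138
Subtotal = €268.02; unrounded tax = €11.825675 → €11.83; total due = €279.85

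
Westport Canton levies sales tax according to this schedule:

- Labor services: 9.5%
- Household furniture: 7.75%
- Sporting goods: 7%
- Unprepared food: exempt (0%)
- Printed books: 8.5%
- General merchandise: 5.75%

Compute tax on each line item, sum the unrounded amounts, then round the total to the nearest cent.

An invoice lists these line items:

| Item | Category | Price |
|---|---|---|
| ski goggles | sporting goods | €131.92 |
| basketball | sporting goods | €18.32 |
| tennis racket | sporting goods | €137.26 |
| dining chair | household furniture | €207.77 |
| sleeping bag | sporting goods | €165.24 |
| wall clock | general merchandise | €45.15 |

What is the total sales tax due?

€50.39

Ski goggles €131.92: sporting goods → 7% → €9.2344
Basketball €18.32: sporting goods → 7% → €1.2824
Tennis racket €137.26: sporting goods → 7% → €9.6082
Dining chair €207.77: household furniture → 7.75% → €16.102175
Sleeping bag €165.24: sporting goods → 7% → €11.5668
Wall clock €45.15: general merchandise → 5.75% → €2.596125
Unrounded tax sum = €50.3901 → €50.39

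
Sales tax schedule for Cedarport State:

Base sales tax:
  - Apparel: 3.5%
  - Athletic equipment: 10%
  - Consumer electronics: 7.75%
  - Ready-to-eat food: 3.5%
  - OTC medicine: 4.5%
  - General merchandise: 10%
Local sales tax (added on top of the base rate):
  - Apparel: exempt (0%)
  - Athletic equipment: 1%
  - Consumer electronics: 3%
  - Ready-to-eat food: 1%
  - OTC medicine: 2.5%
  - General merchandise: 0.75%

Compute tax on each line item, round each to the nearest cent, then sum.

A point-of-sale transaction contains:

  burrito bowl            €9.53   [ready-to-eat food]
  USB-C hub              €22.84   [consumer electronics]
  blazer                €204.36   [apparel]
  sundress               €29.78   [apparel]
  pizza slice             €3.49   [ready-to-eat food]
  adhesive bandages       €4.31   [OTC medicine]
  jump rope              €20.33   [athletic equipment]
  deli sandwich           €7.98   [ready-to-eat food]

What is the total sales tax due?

€14.14

Burrito bowl €9.53: ready-to-eat food → 3.5% + 1% local = 4.5% → €0.43
USB-C hub €22.84: consumer electronics → 7.75% + 3% local = 10.75% → €2.46
Blazer €204.36: apparel → 3.5% + 0% local = 3.5% → €7.15
Sundress €29.78: apparel → 3.5% + 0% local = 3.5% → €1.04
Pizza slice €3.49: ready-to-eat food → 3.5% + 1% local = 4.5% → €0.16
Adhesive bandages €4.31: OTC medicine → 4.5% + 2.5% local = 7% → €0.30
Jump rope €20.33: athletic equipment → 10% + 1% local = 11% → €2.24
Deli sandwich €7.98: ready-to-eat food → 3.5% + 1% local = 4.5% → €0.36
Total tax = €0.43 + €2.46 + €7.15 + €1.04 + €0.16 + €0.30 + €2.24 + €0.36 = €14.14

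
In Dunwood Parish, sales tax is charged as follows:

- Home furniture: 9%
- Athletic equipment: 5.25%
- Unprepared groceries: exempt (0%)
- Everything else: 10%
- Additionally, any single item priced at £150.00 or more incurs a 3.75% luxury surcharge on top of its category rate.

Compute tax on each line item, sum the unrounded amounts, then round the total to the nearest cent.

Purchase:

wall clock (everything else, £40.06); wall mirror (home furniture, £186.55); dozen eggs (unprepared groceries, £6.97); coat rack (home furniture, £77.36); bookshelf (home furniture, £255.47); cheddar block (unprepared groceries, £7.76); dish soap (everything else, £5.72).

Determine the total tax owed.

Wall clock £40.06: everything else → 10% → £4.006
Wall mirror £186.55: home furniture → 9% + 3.75% surcharge = 12.75% → £23.785125
Dozen eggs £6.97: unprepared groceries → 0% → £0.00
Coat rack £77.36: home furniture → 9% → £6.9624
Bookshelf £255.47: home furniture → 9% + 3.75% surcharge = 12.75% → £32.572425
Cheddar block £7.76: unprepared groceries → 0% → £0.00
Dish soap £5.72: everything else → 10% → £0.572
Unrounded tax sum = £67.89795 → £67.90

£67.90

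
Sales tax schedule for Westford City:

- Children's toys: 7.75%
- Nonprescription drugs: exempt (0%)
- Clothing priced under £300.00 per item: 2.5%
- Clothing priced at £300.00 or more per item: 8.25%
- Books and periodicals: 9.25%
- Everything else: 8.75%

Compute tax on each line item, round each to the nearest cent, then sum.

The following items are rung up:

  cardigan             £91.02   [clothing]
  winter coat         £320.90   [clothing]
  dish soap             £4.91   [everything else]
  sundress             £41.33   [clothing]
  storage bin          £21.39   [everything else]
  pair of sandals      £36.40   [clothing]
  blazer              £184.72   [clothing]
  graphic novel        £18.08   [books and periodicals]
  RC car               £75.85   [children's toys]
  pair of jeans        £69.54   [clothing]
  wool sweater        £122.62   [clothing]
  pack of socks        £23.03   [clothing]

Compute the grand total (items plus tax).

£1060.34

Cardigan £91.02: clothing, under £300.00 → 2.5% → £2.28
Winter coat £320.90: clothing, £300.00 or more → 8.25% → £26.47
Dish soap £4.91: everything else → 8.75% → £0.43
Sundress £41.33: clothing, under £300.00 → 2.5% → £1.03
Storage bin £21.39: everything else → 8.75% → £1.87
Pair of sandals £36.40: clothing, under £300.00 → 2.5% → £0.91
Blazer £184.72: clothing, under £300.00 → 2.5% → £4.62
Graphic novel £18.08: books and periodicals → 9.25% → £1.67
RC car £75.85: children's toys → 7.75% → £5.88
Pair of jeans £69.54: clothing, under £300.00 → 2.5% → £1.74
Wool sweater £122.62: clothing, under £300.00 → 2.5% → £3.07
Pack of socks £23.03: clothing, under £300.00 → 2.5% → £0.58
Subtotal = £1009.79; tax = £50.55; total due = £1060.34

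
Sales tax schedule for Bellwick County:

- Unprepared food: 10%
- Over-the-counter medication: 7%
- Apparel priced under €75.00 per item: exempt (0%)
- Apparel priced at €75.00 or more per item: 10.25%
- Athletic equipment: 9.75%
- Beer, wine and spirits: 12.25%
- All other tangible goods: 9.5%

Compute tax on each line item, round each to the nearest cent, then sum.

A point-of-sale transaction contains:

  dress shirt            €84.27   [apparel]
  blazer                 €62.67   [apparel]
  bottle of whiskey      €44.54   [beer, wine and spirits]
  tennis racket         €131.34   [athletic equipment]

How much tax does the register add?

€26.91

Dress shirt €84.27: apparel, €75.00 or more → 10.25% → €8.64
Blazer €62.67: apparel, under €75.00 → 0% → €0.00
Bottle of whiskey €44.54: beer, wine and spirits → 12.25% → €5.46
Tennis racket €131.34: athletic equipment → 9.75% → €12.81
Total tax = €8.64 + €5.46 + €12.81 = €26.91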